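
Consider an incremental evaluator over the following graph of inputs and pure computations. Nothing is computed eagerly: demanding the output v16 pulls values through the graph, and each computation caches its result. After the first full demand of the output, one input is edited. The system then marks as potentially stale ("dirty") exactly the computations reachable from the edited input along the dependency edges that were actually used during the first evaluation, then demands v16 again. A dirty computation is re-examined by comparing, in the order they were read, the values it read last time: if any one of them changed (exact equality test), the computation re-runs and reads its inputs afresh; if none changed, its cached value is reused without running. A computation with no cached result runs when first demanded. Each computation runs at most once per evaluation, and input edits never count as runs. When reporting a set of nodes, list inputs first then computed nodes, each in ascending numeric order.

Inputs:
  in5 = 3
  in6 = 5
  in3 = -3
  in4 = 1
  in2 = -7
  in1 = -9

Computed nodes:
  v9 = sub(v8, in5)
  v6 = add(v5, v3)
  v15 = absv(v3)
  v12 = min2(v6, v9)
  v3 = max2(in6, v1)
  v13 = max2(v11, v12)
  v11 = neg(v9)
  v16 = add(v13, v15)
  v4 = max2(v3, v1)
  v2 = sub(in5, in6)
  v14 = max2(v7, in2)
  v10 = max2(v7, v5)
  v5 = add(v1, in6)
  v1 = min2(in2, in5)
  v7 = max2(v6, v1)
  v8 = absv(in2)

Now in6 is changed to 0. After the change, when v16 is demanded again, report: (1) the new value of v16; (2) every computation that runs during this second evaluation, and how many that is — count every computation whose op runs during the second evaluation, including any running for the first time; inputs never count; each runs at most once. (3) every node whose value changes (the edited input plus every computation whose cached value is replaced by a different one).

v16 now evaluates to -4.
Run set: v3, v5, v6, v12, v13, v15, v16 (7 run).
Changed values: in6, v3, v5, v6, v12, v13, v15, v16.

Initial pass — values computed on the first demand:
  v1 = min2(-7, 3) = -7
  v3 = max2(5, -7) = 5
  v5 = add(-7, 5) = -2
  v6 = add(-2, 5) = 3
  v8 = absv(-7) = 7
  v9 = sub(7, 3) = 4
  v11 = neg(4) = -4
  v12 = min2(3, 4) = 3
  v13 = max2(-4, 3) = 3
  v15 = absv(5) = 5
  v16 = add(3, 5) = 8

Second demand — change propagation:
  v3: re-runs because in6 5->0; new result 0.
  v5: re-runs because in6 5->0; new result -7.
  v6: re-runs because v5 -2->-7; v3 5->0; new result -7.
  v12: re-runs because v6 3->-7; new result -7.
  v13: re-runs because v12 3->-7; new result -4.
  v15: re-runs because v3 5->0; new result 0.
  v16: re-runs because v13 3->-4; v15 5->0; new result -4.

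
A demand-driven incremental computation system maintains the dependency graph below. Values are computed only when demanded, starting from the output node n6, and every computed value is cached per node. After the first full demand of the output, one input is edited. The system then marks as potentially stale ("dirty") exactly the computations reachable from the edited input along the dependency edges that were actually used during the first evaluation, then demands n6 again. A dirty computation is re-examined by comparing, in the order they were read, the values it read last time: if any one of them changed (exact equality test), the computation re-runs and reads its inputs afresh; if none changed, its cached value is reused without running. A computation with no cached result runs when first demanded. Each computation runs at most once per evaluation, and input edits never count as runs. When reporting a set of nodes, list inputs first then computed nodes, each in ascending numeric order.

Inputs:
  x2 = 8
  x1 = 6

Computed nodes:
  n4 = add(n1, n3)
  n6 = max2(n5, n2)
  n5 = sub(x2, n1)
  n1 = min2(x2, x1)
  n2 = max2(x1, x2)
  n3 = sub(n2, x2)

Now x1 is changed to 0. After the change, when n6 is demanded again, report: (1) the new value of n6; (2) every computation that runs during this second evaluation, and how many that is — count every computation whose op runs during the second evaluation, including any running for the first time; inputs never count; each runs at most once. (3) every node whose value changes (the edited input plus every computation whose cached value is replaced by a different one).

New value of n6: 8.
Computations that run: n1, n2, n5, n6 — 4 in total.
Values that change: x1, n1, n5.

First evaluation (everything demanded from the output):
  n1 = min2(8, 6) = 6
  n2 = max2(6, 8) = 8
  n5 = sub(8, 6) = 2
  n6 = max2(2, 8) = 8

Propagation after the edit:
  n1: runs — x1 6->0; result 0.
  n2: runs — x1 6->0; result 8 (same value as before).
  n5: runs — n1 6->0; result 8.
  n6: runs — n5 2->8; result 8 (same value as before).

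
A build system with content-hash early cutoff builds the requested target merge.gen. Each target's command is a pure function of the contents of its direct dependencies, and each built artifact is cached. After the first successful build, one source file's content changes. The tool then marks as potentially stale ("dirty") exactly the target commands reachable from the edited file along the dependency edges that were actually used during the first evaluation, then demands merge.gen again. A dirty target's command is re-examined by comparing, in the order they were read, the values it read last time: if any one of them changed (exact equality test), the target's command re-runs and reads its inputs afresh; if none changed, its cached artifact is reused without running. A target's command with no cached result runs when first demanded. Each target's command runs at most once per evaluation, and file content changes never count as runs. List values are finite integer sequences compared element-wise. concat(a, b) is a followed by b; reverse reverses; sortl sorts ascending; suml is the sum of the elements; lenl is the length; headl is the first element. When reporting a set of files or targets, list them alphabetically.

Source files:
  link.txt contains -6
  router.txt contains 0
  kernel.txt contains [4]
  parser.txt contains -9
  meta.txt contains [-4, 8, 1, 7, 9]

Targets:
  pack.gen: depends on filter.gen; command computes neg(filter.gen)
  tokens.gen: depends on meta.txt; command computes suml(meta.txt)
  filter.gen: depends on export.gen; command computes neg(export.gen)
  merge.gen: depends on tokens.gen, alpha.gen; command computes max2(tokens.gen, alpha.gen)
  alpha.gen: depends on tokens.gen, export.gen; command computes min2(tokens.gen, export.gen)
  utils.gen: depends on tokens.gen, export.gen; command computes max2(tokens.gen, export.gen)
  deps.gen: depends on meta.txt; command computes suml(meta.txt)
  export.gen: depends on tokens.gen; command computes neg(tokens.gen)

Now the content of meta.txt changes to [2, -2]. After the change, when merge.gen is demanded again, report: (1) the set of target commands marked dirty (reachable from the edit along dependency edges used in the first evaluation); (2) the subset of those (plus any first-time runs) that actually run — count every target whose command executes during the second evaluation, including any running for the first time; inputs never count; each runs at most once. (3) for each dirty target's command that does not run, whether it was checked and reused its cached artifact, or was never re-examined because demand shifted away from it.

First evaluation (everything demanded from the output):
  tokens.gen = suml([-4, 8, 1, 7, 9]) = 21
  export.gen = neg(21) = -21
  alpha.gen = min2(21, -21) = -21
  merge.gen = max2(21, -21) = 21

Propagation after the edit:
  tokens.gen: runs — meta.txt [-4, 8, 1, 7, 9]->[2, -2]; result 0.
  export.gen: runs — tokens.gen 21->0; result 0.
  alpha.gen: runs — tokens.gen 21->0; export.gen -21->0; result 0.
  merge.gen: runs — tokens.gen 21->0; alpha.gen -21->0; result 0.

Marked dirty: alpha.gen, export.gen, merge.gen, tokens.gen.
Target commands that run: alpha.gen, export.gen, merge.gen, tokens.gen — 4 in total.
Every dirty target's command ran.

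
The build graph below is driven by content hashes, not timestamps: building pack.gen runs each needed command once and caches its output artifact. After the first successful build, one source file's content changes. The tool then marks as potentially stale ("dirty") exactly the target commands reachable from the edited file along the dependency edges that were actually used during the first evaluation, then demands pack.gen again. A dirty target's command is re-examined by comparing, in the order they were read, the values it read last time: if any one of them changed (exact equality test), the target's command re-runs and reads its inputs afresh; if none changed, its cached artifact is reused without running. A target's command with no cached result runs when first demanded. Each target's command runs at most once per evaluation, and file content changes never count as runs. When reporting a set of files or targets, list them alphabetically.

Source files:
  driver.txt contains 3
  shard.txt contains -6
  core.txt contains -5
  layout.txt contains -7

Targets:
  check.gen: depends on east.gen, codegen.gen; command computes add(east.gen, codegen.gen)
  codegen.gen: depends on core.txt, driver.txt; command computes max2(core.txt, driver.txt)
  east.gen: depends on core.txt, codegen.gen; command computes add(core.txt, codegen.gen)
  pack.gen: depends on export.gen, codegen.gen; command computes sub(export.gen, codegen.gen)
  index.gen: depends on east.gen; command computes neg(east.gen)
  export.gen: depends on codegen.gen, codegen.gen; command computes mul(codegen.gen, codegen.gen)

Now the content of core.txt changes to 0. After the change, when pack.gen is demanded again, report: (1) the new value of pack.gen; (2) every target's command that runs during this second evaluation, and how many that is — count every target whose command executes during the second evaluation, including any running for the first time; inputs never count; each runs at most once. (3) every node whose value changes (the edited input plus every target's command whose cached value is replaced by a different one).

Initial pass — values computed on the first demand:
  codegen.gen = max2(-5, 3) = 3
  export.gen = mul(3, 3) = 9
  pack.gen = sub(9, 3) = 6

Second demand — change propagation:
  codegen.gen: re-runs because core.txt -5->0; new result 3 (unchanged).
  export.gen: re-examined; everything it read last time is the same (codegen.gen unchanged, codegen.gen unchanged) — cache 9 kept, no run.
  pack.gen: re-examined; everything it read last time is the same (export.gen unchanged, codegen.gen unchanged) — cache 6 kept, no run.

The important point: codegen.gen recomputes to an identical value, and the output ends up unchanged.

pack.gen now evaluates to 6.
Run set: codegen.gen (1 run).
Changed values: core.txt.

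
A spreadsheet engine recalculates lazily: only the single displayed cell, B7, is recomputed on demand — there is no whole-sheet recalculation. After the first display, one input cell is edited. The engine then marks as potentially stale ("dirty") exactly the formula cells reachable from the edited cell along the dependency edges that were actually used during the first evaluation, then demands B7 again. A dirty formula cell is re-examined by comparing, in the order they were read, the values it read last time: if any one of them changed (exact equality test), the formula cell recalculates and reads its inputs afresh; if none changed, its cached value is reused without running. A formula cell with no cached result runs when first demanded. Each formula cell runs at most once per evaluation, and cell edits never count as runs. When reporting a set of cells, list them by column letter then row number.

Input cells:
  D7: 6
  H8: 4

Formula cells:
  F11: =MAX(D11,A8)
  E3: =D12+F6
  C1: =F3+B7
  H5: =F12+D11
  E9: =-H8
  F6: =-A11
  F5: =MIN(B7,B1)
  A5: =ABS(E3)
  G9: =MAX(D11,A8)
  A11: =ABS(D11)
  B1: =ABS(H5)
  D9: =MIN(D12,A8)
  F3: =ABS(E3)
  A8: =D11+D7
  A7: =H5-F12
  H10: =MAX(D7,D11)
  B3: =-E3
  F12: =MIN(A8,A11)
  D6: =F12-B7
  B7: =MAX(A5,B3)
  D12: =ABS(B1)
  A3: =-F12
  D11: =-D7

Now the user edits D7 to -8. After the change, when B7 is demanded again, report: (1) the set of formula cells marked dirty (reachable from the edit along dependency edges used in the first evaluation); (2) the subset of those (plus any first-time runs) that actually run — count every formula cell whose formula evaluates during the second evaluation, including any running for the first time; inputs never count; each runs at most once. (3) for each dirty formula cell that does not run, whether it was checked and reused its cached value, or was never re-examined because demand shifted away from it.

Marked dirty: A5, A8, A11, B1, B3, B7, D11, D12, E3, F6, F12, H5.
Formula cells that run: A8, A11, B1, D11, D12, E3, F6, F12, H5 — 9 in total.
Checked but reused from cache: A5, B3, B7.
Key observation: the cutoff stops propagation at A5 — its inputs' values are unchanged, so it reuses its cache.

First evaluation (everything demanded from the output):
  D11 = -(6) = -6
  A8 = -6 + 6 = 0
  A11 = ABS(-6) = 6
  F6 = -(6) = -6
  F12 = MIN(0, 6) = 0
  H5 = 0 + -6 = -6
  B1 = ABS(-6) = 6
  D12 = ABS(6) = 6
  E3 = 6 + -6 = 0
  A5 = ABS(0) = 0
  B3 = -(0) = 0
  B7 = MAX(0, 0) = 0

Propagation after the edit:
  D11: runs — D7 6->-8; result 8.
  A8: runs — D11 -6->8; D7 6->-8; result 0 (same value as before).
  A11: runs — D11 -6->8; result 8.
  F6: runs — A11 6->8; result -8.
  F12: runs — A11 6->8; result 0 (same value as before).
  H5: runs — D11 -6->8; result 8.
  B1: runs — H5 -6->8; result 8.
  D12: runs — B1 6->8; result 8.
  E3: runs — D12 6->8; F6 -6->-8; result 0 (same value as before).
  A5: checked — values it read are unchanged (E3 unchanged); reused cached 0 without running.
  B3: checked — values it read are unchanged (E3 unchanged); reused cached 0 without running.
  B7: checked — values it read are unchanged (A5 unchanged, B3 unchanged); reused cached 0 without running.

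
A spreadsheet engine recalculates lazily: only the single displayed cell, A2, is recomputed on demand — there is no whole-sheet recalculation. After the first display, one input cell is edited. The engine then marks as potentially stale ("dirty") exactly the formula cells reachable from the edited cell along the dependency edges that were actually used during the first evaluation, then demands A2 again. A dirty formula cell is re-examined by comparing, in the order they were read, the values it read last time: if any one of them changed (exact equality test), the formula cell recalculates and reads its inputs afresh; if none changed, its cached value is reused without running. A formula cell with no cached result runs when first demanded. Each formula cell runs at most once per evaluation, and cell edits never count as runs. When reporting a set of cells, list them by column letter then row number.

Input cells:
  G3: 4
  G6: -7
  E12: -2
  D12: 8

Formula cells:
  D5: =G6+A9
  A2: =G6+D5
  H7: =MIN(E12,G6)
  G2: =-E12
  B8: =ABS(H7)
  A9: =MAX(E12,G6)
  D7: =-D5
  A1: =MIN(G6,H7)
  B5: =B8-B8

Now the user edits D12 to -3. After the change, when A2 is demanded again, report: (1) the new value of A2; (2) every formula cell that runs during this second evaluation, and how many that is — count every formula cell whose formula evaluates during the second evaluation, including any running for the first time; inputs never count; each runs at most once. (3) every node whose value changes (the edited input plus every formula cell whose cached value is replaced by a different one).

New value of A2: -16.
Formula cells that run: none — 0 in total.
Values that change: D12.
Key observation: D12 is never demanded by the output, so the edit triggers no recomputation at all.

First evaluation (everything demanded from the output):
  A9 = MAX(-2, -7) = -2
  D5 = -7 + -2 = -9
  A2 = -7 + -9 = -16

Propagation after the edit:
  D12 feeds no computation that the output demands — nothing is marked dirty and nothing runs.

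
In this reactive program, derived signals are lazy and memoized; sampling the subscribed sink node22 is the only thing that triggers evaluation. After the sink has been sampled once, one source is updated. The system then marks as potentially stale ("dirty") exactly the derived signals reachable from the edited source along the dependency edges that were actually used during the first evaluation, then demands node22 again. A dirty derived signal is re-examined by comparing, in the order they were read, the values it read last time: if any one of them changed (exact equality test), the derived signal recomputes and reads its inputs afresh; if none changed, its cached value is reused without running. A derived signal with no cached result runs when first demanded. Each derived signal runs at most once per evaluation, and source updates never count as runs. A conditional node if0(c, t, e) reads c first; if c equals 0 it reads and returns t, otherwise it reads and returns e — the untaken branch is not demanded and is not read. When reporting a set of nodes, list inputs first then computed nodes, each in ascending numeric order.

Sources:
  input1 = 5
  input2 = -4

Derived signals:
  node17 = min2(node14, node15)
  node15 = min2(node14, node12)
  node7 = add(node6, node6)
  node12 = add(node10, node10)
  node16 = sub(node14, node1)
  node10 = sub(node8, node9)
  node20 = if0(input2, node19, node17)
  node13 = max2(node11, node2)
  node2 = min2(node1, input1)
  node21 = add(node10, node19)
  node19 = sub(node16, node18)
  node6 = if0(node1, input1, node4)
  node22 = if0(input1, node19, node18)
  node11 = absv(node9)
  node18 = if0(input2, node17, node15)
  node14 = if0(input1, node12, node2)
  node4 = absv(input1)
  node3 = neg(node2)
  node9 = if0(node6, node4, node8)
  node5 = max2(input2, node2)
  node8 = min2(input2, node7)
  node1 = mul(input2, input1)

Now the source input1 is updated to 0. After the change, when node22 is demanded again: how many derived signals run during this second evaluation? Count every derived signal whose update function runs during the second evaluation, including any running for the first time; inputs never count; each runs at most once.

First demand of the output computes:
  node1 = mul(-4, 5) = -20
  node2 = min2(-20, 5) = -20
  node4 = absv(5) = 5
  node6 = if0(node1=-20 -> else branch node4) = 5
  node7 = add(5, 5) = 10
  node8 = min2(-4, 10) = -4
  node9 = if0(node6=5 -> else branch node8) = -4
  node10 = sub(-4, -4) = 0
  node12 = add(0, 0) = 0
  node14 = if0(input1=5 -> else branch node2) = -20
  node15 = min2(-20, 0) = -20
  node18 = if0(input2=-4 -> else branch node15) = -20
  node22 = if0(input1=5 -> else branch node18) = -20

After the edit, cleaning proceeds:
  node1: a read changed (input1 5->0) — executes, giving 0.
  node2: stays stale; no demand reaches it after the flip.
  node4: a read changed (input1 5->0) — executes, giving 0.
  node6: a read changed (node1 -20->0; node4 5->0) — executes, giving 0.
  node7: a read changed (node6 5->0; node6 5->0) — executes, giving 0.
  node8: a read changed (node7 10->0) — executes, giving -4 — identical to its old value.
  node9: a read changed (node6 5->0) — executes, giving 0.
  node10: a read changed (node9 -4->0) — executes, giving -4.
  node12: a read changed (node10 0->-4; node10 0->-4) — executes, giving -8.
  node14: a read changed (input1 5->0) — executes, giving -8.
  node15: a read changed (node14 -20->-8; node12 0->-8) — executes, giving -8.
  node16: had never run; runs now, result -8.
  node18: a read changed (node15 -20->-8) — executes, giving -8.
  node19: had never run; runs now, result 0.
  node22: a read changed (input1 5->0; node18 -20->-8) — executes, giving 0.

Note the branch switch — demand abandons node2, which is never re-examined.

14 derived signals run: node1, node4, node6, node7, node8, node9, node10, node12, node14, node15, node16, node18, node19, node22.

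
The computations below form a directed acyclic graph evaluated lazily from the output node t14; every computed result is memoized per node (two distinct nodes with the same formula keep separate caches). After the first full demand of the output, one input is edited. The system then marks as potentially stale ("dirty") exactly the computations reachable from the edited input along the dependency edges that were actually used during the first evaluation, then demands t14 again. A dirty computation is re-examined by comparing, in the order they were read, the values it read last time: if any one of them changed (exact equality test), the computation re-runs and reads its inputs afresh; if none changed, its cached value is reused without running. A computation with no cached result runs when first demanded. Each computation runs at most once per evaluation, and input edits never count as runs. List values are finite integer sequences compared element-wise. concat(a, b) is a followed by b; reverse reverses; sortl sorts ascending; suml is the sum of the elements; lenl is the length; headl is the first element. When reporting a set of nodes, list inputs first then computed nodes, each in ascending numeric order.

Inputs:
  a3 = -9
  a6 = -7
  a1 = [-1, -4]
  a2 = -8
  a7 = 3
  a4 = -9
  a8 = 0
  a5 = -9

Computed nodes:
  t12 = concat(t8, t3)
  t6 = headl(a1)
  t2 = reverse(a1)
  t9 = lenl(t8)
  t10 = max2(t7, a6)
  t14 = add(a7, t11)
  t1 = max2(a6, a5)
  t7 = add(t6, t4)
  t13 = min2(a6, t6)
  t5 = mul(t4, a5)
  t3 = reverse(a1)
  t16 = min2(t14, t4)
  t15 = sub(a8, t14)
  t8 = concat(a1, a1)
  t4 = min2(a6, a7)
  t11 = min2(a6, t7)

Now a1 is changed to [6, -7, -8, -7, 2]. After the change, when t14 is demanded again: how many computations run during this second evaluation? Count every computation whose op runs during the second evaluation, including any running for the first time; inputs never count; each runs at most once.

4 computations run: t6, t7, t11, t14.

First demand of the output computes:
  t4 = min2(-7, 3) = -7
  t6 = headl([-1, -4]) = -1
  t7 = add(-1, -7) = -8
  t11 = min2(-7, -8) = -8
  t14 = add(3, -8) = -5

After the edit, cleaning proceeds:
  t6: a read changed (a1 [-1, -4]->[6, -7, -8, -7, 2]) — executes, giving 6.
  t7: a read changed (t6 -1->6) — executes, giving -1.
  t11: a read changed (t7 -8->-1) — executes, giving -7.
  t14: a read changed (t11 -8->-7) — executes, giving -4.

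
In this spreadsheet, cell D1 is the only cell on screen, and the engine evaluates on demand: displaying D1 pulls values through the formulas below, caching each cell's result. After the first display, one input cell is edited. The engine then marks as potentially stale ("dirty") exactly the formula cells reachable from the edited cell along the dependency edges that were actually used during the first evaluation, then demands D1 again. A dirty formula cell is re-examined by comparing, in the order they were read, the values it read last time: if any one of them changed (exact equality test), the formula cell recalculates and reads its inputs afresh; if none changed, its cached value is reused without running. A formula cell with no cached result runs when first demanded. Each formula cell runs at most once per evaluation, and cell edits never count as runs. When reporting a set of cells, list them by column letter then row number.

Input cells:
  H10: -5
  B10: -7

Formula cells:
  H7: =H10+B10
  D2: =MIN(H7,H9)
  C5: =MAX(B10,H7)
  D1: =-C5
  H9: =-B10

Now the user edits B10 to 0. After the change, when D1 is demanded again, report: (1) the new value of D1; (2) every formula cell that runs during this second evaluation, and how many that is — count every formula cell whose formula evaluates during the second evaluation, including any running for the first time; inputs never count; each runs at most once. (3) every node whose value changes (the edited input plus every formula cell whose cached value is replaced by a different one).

D1 now evaluates to 0.
Run set: C5, D1, H7 (3 run).
Changed values: B10, C5, D1, H7.

Initial pass — values computed on the first demand:
  H7 = -5 + -7 = -12
  C5 = MAX(-7, -12) = -7
  D1 = -(-7) = 7

Second demand — change propagation:
  H7: re-runs because B10 -7->0; new result -5.
  C5: re-runs because B10 -7->0; H7 -12->-5; new result 0.
  D1: re-runs because C5 -7->0; new result 0.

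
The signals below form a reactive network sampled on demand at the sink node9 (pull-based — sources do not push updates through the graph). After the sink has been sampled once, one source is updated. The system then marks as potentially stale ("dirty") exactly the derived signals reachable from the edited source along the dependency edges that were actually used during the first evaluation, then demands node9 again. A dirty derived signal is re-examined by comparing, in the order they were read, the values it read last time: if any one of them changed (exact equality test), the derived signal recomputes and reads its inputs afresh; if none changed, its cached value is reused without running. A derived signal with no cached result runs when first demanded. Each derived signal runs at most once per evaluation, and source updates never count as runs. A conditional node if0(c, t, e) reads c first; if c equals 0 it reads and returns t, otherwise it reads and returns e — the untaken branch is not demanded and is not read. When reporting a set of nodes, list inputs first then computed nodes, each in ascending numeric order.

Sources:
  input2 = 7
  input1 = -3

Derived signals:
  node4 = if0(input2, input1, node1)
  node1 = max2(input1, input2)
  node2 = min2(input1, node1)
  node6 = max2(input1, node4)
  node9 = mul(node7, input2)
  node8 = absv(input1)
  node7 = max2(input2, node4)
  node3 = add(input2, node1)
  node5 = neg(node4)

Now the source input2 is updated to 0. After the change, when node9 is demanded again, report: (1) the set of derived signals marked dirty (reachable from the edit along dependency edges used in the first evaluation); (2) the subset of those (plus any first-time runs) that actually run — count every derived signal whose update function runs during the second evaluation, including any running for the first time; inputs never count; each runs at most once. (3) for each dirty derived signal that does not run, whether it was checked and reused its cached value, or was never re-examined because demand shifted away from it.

Initial pass — values computed on the first demand:
  node1 = max2(-3, 7) = 7
  node4 = if0(input2=7 -> else branch node1) = 7
  node7 = max2(7, 7) = 7
  node9 = mul(7, 7) = 49

Second demand — change propagation:
  node1: dirty yet unreached — the second evaluation never asks for it.
  node4: re-runs because input2 7->0; new result -3.
  node7: re-runs because input2 7->0; node4 7->-3; new result 0.
  node9: re-runs because node7 7->0; input2 7->0; new result 0.

The important point: the flipped condition redirects demand; node1 is left stale, never re-checked.

Dirty set: node1, node4, node7, node9.
Run set: node4, node7, node9 (3 run).
Left stale — demand moved off them: node1.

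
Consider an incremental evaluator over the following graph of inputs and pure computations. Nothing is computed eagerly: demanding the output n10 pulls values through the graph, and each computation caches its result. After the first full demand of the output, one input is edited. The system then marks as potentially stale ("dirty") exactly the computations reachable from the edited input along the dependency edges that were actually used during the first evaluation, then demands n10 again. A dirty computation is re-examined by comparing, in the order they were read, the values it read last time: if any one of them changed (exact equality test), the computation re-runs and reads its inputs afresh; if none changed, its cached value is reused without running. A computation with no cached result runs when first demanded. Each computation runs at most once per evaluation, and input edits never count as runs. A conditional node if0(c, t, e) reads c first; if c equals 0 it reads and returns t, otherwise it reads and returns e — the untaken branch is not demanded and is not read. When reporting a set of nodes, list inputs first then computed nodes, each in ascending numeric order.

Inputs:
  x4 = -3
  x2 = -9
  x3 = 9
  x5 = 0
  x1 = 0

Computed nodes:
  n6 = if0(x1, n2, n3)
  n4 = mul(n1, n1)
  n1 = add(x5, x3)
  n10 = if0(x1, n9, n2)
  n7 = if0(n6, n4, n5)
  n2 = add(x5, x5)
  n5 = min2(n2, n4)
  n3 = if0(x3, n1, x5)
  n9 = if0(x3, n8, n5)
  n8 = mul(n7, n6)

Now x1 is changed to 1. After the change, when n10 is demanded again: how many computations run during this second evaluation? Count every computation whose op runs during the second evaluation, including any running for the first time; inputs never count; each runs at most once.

Initial pass — values computed on the first demand:
  n1 = add(0, 9) = 9
  n2 = add(0, 0) = 0
  n4 = mul(9, 9) = 81
  n5 = min2(0, 81) = 0
  n9 = if0(x3=9 -> else branch n5) = 0
  n10 = if0(x1=0 -> then branch n9) = 0

Second demand — change propagation:
  n10: re-runs because x1 0->1; new result 0 (unchanged).

Run set: n10 (1 run).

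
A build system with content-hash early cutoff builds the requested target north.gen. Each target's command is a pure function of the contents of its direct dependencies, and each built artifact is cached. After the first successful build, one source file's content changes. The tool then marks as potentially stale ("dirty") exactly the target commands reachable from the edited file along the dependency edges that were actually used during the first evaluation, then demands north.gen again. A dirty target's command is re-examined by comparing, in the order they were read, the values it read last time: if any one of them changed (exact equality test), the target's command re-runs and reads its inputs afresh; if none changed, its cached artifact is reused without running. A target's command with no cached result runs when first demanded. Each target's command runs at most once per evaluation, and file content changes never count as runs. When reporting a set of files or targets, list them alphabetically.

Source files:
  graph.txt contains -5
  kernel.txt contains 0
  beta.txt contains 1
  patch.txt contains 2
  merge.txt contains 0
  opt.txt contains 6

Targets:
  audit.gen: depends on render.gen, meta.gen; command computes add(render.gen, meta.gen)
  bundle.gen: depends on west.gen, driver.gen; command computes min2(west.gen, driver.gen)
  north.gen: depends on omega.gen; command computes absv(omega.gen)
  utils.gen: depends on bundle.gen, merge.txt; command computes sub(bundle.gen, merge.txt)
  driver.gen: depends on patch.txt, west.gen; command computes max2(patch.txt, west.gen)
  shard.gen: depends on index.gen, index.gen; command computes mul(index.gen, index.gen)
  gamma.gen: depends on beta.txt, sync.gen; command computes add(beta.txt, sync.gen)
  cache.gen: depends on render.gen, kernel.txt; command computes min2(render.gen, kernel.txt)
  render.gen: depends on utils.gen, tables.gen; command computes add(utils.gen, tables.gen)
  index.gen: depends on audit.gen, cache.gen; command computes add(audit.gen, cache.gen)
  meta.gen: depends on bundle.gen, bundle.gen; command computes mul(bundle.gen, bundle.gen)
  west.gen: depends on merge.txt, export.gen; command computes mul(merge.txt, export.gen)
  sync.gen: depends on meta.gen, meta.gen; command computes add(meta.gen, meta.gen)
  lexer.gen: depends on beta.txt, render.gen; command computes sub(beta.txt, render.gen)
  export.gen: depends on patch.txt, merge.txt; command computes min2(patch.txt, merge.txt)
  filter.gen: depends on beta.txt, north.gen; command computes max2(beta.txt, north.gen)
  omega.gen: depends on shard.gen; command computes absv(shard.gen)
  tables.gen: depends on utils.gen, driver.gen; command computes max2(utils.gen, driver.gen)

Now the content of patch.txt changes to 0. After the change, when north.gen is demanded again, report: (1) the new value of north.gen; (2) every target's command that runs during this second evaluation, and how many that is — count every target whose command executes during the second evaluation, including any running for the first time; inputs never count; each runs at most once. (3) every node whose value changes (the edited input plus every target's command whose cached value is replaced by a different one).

First evaluation (everything demanded from the output):
  export.gen = min2(2, 0) = 0
  west.gen = mul(0, 0) = 0
  driver.gen = max2(2, 0) = 2
  bundle.gen = min2(0, 2) = 0
  meta.gen = mul(0, 0) = 0
  utils.gen = sub(0, 0) = 0
  tables.gen = max2(0, 2) = 2
  render.gen = add(0, 2) = 2
  audit.gen = add(2, 0) = 2
  cache.gen = min2(2, 0) = 0
  index.gen = add(2, 0) = 2
  shard.gen = mul(2, 2) = 4
  omega.gen = absv(4) = 4
  north.gen = absv(4) = 4

Propagation after the edit:
  export.gen: runs — patch.txt 2->0; result 0 (same value as before).
  west.gen: checked — values it read are unchanged (merge.txt unchanged, export.gen unchanged); reused cached 0 without running.
  driver.gen: runs — patch.txt 2->0; result 0.
  bundle.gen: runs — driver.gen 2->0; result 0 (same value as before).
  meta.gen: checked — values it read are unchanged (bundle.gen unchanged, bundle.gen unchanged); reused cached 0 without running.
  utils.gen: checked — values it read are unchanged (bundle.gen unchanged, merge.txt unchanged); reused cached 0 without running.
  tables.gen: runs — driver.gen 2->0; result 0.
  render.gen: runs — tables.gen 2->0; result 0.
  audit.gen: runs — render.gen 2->0; result 0.
  cache.gen: runs — render.gen 2->0; result 0 (same value as before).
  index.gen: runs — audit.gen 2->0; result 0.
  shard.gen: runs — index.gen 2->0; index.gen 2->0; result 0.
  omega.gen: runs — shard.gen 4->0; result 0.
  north.gen: runs — omega.gen 4->0; result 0.

Key observation: the cutoff stops propagation at west.gen — its inputs' values are unchanged, so it reuses its cache.

New value of north.gen: 0.
Target commands that run: audit.gen, bundle.gen, cache.gen, driver.gen, export.gen, index.gen, north.gen, omega.gen, render.gen, shard.gen, tables.gen — 11 in total.
Values that change: audit.gen, driver.gen, index.gen, north.gen, omega.gen, patch.txt, render.gen, shard.gen, tables.gen.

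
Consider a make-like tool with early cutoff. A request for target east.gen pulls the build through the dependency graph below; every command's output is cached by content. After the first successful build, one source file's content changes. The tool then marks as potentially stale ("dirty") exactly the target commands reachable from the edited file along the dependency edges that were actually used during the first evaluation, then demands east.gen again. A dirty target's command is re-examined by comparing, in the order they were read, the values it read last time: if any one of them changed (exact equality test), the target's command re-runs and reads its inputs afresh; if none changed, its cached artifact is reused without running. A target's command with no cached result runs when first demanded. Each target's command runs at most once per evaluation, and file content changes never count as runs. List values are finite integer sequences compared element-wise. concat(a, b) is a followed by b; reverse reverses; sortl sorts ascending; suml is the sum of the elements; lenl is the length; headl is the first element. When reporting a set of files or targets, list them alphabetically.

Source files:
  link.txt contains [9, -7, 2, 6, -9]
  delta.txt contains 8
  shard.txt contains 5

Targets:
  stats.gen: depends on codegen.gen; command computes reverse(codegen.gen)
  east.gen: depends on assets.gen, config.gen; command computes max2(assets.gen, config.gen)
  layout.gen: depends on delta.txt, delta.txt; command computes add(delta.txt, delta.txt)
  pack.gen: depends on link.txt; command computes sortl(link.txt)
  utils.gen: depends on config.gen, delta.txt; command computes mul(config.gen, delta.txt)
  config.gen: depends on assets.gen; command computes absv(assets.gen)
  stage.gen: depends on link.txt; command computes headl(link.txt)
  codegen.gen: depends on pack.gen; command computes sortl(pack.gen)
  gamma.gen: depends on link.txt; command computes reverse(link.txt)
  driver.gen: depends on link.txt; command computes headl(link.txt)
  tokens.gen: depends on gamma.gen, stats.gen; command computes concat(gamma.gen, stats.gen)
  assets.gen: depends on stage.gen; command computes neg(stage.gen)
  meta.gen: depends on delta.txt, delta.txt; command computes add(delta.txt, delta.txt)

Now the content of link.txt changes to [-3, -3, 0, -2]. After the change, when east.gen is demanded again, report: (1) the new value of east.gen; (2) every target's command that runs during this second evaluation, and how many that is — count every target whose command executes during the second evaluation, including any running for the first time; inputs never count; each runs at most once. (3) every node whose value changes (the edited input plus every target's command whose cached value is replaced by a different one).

Demanding east.gen again yields 3.
4 target commands run: assets.gen, config.gen, east.gen, stage.gen.
The nodes whose values change: assets.gen, config.gen, east.gen, link.txt, stage.gen.

First demand of the output computes:
  stage.gen = headl([9, -7, 2, 6, -9]) = 9
  assets.gen = neg(9) = -9
  config.gen = absv(-9) = 9
  east.gen = max2(-9, 9) = 9

After the edit, cleaning proceeds:
  stage.gen: a read changed (link.txt [9, -7, 2, 6, -9]->[-3, -3, 0, -2]) — executes, giving -3.
  assets.gen: a read changed (stage.gen 9->-3) — executes, giving 3.
  config.gen: a read changed (assets.gen -9->3) — executes, giving 3.
  east.gen: a read changed (assets.gen -9->3; config.gen 9->3) — executes, giving 3.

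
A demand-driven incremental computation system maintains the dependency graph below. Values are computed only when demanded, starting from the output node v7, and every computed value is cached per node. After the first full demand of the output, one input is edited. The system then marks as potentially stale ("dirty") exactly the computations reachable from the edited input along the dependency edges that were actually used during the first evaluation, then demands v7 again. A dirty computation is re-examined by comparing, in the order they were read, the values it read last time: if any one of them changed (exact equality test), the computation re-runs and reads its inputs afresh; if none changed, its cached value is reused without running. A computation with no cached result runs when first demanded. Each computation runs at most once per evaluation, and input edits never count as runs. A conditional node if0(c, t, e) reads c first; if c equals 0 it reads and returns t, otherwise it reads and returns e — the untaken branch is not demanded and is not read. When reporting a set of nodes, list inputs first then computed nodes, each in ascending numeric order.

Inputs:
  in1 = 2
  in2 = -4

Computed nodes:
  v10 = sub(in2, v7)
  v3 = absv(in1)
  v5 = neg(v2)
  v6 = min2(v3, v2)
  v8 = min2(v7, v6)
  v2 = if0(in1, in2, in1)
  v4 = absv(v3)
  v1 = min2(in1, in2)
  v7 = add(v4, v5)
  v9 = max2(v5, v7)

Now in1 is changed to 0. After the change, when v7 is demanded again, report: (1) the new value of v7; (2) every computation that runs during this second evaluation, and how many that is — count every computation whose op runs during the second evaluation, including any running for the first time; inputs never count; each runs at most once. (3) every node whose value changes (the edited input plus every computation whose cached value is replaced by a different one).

First evaluation (everything demanded from the output):
  v2 = if0(in1=2 -> else branch in1) = 2
  v3 = absv(2) = 2
  v4 = absv(2) = 2
  v5 = neg(2) = -2
  v7 = add(2, -2) = 0

Propagation after the edit:
  v2: runs — in1 2->0; in1 2->0; result -4.
  v3: runs — in1 2->0; result 0.
  v4: runs — v3 2->0; result 0.
  v5: runs — v2 2->-4; result 4.
  v7: runs — v4 2->0; v5 -2->4; result 4.

New value of v7: 4.
Computations that run: v2, v3, v4, v5, v7 — 5 in total.
Values that change: in1, v2, v3, v4, v5, v7.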